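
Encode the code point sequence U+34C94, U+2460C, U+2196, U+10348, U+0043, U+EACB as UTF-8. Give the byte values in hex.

F0 B4 B2 94 F0 A4 98 8C E2 86 96 F0 90 8D 88 43 EE AB 8B

U+34C94: 4-byte form → F0 B4 B2 94.
U+2460C: 4-byte form → F0 A4 98 8C.
U+2196: 3-byte form → E2 86 96.
U+10348: 4-byte form → F0 90 8D 88.
U+0043: 1-byte form → 43.
U+EACB: 3-byte form → EE AB 8B.
Concatenated (19 bytes): F0 B4 B2 94 F0 A4 98 8C E2 86 96 F0 90 8D 88 43 EE AB 8B.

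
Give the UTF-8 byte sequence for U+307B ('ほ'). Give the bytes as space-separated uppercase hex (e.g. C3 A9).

U+307B = 0x307B = 12411 decimal. In range U+0800–U+FFFF → 3-byte form: 1110xxxx 10xxxxxx 10xxxxxx.
Binary (16 bits): 0011000001111011.
Split 4+6+6: 0011 | 000001 | 111011.
Byte 1: 11100011 = 0xE3.
Byte 2: 10000001 = 0x81.
Byte 3: 10111011 = 0xBB.

E3 81 BB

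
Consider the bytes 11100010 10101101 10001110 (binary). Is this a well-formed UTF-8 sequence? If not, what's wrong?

valid

Leading byte 0xE2 = 11100010 → 3-byte form.
Continuation bytes 0xAD=10101101, 0x8E=10001110 all match 10xxxxxx.
Decoded value 0x2B4E is ≥ 0x800 (shortest form) and not a surrogate.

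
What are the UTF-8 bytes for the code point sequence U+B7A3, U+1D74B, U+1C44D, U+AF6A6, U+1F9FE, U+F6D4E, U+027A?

EB 9E A3 F0 9D 9D 8B F0 9C 91 8D F2 AF 9A A6 F0 9F A7 BE F3 B6 B5 8E C9 BA

U+B7A3: 3-byte form → EB 9E A3.
U+1D74B: 4-byte form → F0 9D 9D 8B.
U+1C44D: 4-byte form → F0 9C 91 8D.
U+AF6A6: 4-byte form → F2 AF 9A A6.
U+1F9FE: 4-byte form → F0 9F A7 BE.
U+F6D4E: 4-byte form → F3 B6 B5 8E.
U+027A: 2-byte form → C9 BA.
Concatenated (25 bytes): EB 9E A3 F0 9D 9D 8B F0 9C 91 8D F2 AF 9A A6 F0 9F A7 BE F3 B6 B5 8E C9 BA.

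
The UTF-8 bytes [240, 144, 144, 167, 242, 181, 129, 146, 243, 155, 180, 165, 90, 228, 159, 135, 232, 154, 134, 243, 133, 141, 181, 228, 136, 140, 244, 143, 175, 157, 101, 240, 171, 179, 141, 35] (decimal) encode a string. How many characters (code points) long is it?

12

Byte at offset 0: 0xF0 = 11110000 → 4-byte char (#1). Advance 4.
Byte at offset 4: 0xF2 = 11110010 → 4-byte char (#2). Advance 4.
Byte at offset 8: 0xF3 = 11110011 → 4-byte char (#3). Advance 4.
Byte at offset 12: 0x5A = 01011010 → 1-byte char (#4). Advance 1.
Byte at offset 13: 0xE4 = 11100100 → 3-byte char (#5). Advance 3.
Byte at offset 16: 0xE8 = 11101000 → 3-byte char (#6). Advance 3.
Byte at offset 19: 0xF3 = 11110011 → 4-byte char (#7). Advance 4.
Byte at offset 23: 0xE4 = 11100100 → 3-byte char (#8). Advance 3.
Byte at offset 26: 0xF4 = 11110100 → 4-byte char (#9). Advance 4.
Byte at offset 30: 0x65 = 01100101 → 1-byte char (#10). Advance 1.
Byte at offset 31: 0xF0 = 11110000 → 4-byte char (#11). Advance 4.
Byte at offset 35: 0x23 = 00100011 → 1-byte char (#12). Advance 1.
Reached end at offset 36 after 12 code points.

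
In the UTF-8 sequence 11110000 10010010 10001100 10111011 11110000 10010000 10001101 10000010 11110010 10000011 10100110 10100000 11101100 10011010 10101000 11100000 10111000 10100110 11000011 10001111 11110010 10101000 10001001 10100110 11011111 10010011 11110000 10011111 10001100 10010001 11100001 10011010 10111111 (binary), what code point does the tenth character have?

U+16BF

Offset 0: leading byte 0xF0 = 11110000 → 4-byte char #1 = F0 92 8C BB.
Offset 4: leading byte 0xF0 = 11110000 → 4-byte char #2 = F0 90 8D 82.
Offset 8: leading byte 0xF2 = 11110010 → 4-byte char #3 = F2 83 A6 A0.
Offset 12: leading byte 0xEC = 11101100 → 3-byte char #4 = EC 9A A8.
Offset 15: leading byte 0xE0 = 11100000 → 3-byte char #5 = E0 B8 A6.
Offset 18: leading byte 0xC3 = 11000011 → 2-byte char #6 = C3 8F.
Offset 20: leading byte 0xF2 = 11110010 → 4-byte char #7 = F2 A8 89 A6.
Offset 24: leading byte 0xDF = 11011111 → 2-byte char #8 = DF 93.
Offset 26: leading byte 0xF0 = 11110000 → 4-byte char #9 = F0 9F 8C 91.
Offset 30: leading byte 0xE1 = 11100001 → 3-byte char #10 = E1 9A BF.
Leading byte 0xE1 = 11100001 matches 1110xxxx → 3-byte sequence.
Byte 1: 0xE1 = 11100001, payload 0001 (4 bits).
Byte 2: 0x9A = 10011010 (10xxxxxx ✓), payload 011010.
Byte 3: 0xBF = 10111111 (10xxxxxx ✓), payload 111111.
Concatenate: 0001011010111111 = 0x16BF (16 bits → U+16BF).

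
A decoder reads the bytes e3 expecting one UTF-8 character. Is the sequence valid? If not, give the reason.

Leading byte 0xE3 = 11100011 → 3-byte form, but only 1 byte is present.

invalid (sequence truncated)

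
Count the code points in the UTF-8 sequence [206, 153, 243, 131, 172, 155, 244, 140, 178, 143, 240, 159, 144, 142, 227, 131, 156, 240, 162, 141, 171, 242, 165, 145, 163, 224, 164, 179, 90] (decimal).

Byte at offset 0: 0xCE = 11001110 → 2-byte char (#1). Advance 2.
Byte at offset 2: 0xF3 = 11110011 → 4-byte char (#2). Advance 4.
Byte at offset 6: 0xF4 = 11110100 → 4-byte char (#3). Advance 4.
Byte at offset 10: 0xF0 = 11110000 → 4-byte char (#4). Advance 4.
Byte at offset 14: 0xE3 = 11100011 → 3-byte char (#5). Advance 3.
Byte at offset 17: 0xF0 = 11110000 → 4-byte char (#6). Advance 4.
Byte at offset 21: 0xF2 = 11110010 → 4-byte char (#7). Advance 4.
Byte at offset 25: 0xE0 = 11100000 → 3-byte char (#8). Advance 3.
Byte at offset 28: 0x5A = 01011010 → 1-byte char (#9). Advance 1.
Reached end at offset 29 after 9 code points.

9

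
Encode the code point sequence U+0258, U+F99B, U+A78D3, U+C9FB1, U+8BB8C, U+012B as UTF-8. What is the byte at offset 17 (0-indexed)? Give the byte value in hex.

U+0258 → 2-byte form C9 98 at offsets 0–1.
U+F99B → 3-byte form EF A6 9B at offsets 2–4.
U+A78D3 → 4-byte form F2 A7 A3 93 at offsets 5–8.
U+C9FB1 → 4-byte form F3 89 BE B1 at offsets 9–12.
U+8BB8C → 4-byte form F2 8B AE 8C at offsets 13–16.
U+012B → 2-byte form C4 AB at offsets 17–18.
Offset 17 falls in char 6's range; it's byte 1 of C4 AB = 0xC4.

0xC4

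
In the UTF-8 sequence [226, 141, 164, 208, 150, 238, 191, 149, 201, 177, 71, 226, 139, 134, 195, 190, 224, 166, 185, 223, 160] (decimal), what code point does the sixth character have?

Offset 0: leading byte 0xE2 = 11100010 → 3-byte char #1 = E2 8D A4.
Offset 3: leading byte 0xD0 = 11010000 → 2-byte char #2 = D0 96.
Offset 5: leading byte 0xEE = 11101110 → 3-byte char #3 = EE BF 95.
Offset 8: leading byte 0xC9 = 11001001 → 2-byte char #4 = C9 B1.
Offset 10: leading byte 0x47 = 01000111 → 1-byte char #5 = 47.
Offset 11: leading byte 0xE2 = 11100010 → 3-byte char #6 = E2 8B 86.
Leading byte 0xE2 = 11100010 matches 1110xxxx → 3-byte sequence.
Byte 1: 0xE2 = 11100010, payload 0010 (4 bits).
Byte 2: 0x8B = 10001011 (10xxxxxx ✓), payload 001011.
Byte 3: 0x86 = 10000110 (10xxxxxx ✓), payload 000110.
Concatenate: 0010001011000110 = 0x22C6 (16 bits → U+22C6).

U+22C6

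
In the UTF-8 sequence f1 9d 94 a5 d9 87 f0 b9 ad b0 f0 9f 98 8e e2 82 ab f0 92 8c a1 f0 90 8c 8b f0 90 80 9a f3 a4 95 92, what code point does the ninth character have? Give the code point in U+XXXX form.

U+E4552

Offset 0: leading byte 0xF1 = 11110001 → 4-byte char #1 = F1 9D 94 A5.
Offset 4: leading byte 0xD9 = 11011001 → 2-byte char #2 = D9 87.
Offset 6: leading byte 0xF0 = 11110000 → 4-byte char #3 = F0 B9 AD B0.
Offset 10: leading byte 0xF0 = 11110000 → 4-byte char #4 = F0 9F 98 8E.
Offset 14: leading byte 0xE2 = 11100010 → 3-byte char #5 = E2 82 AB.
Offset 17: leading byte 0xF0 = 11110000 → 4-byte char #6 = F0 92 8C A1.
Offset 21: leading byte 0xF0 = 11110000 → 4-byte char #7 = F0 90 8C 8B.
Offset 25: leading byte 0xF0 = 11110000 → 4-byte char #8 = F0 90 80 9A.
Offset 29: leading byte 0xF3 = 11110011 → 4-byte char #9 = F3 A4 95 92.
Leading byte 0xF3 = 11110011 matches 11110xxx → 4-byte sequence.
Byte 1: 0xF3 = 11110011, payload 011 (3 bits).
Byte 2: 0xA4 = 10100100 (10xxxxxx ✓), payload 100100.
Byte 3: 0x95 = 10010101 (10xxxxxx ✓), payload 010101.
Byte 4: 0x92 = 10010010 (10xxxxxx ✓), payload 010010.
Concatenate: 011100100010101010010 = 0xE4552 (21 bits → U+E4552).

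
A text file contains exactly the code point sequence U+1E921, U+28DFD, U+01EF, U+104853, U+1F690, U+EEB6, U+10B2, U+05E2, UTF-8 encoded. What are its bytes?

U+1E921: 4-byte form → F0 9E A4 A1.
U+28DFD: 4-byte form → F0 A8 B7 BD.
U+01EF: 2-byte form → C7 AF.
U+104853: 4-byte form → F4 84 A1 93.
U+1F690: 4-byte form → F0 9F 9A 90.
U+EEB6: 3-byte form → EE BA B6.
U+10B2: 3-byte form → E1 82 B2.
U+05E2: 2-byte form → D7 A2.
Concatenated (26 bytes): F0 9E A4 A1 F0 A8 B7 BD C7 AF F4 84 A1 93 F0 9F 9A 90 EE BA B6 E1 82 B2 D7 A2.

F0 9E A4 A1 F0 A8 B7 BD C7 AF F4 84 A1 93 F0 9F 9A 90 EE BA B6 E1 82 B2 D7 A2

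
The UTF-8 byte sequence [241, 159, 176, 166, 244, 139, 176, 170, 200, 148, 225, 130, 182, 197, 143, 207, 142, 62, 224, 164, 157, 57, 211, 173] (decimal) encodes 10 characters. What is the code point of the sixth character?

Offset 0: leading byte 0xF1 = 11110001 → 4-byte char #1 = F1 9F B0 A6.
Offset 4: leading byte 0xF4 = 11110100 → 4-byte char #2 = F4 8B B0 AA.
Offset 8: leading byte 0xC8 = 11001000 → 2-byte char #3 = C8 94.
Offset 10: leading byte 0xE1 = 11100001 → 3-byte char #4 = E1 82 B6.
Offset 13: leading byte 0xC5 = 11000101 → 2-byte char #5 = C5 8F.
Offset 15: leading byte 0xCF = 11001111 → 2-byte char #6 = CF 8E.
Leading byte 0xCF = 11001111 matches 110xxxxx → 2-byte sequence.
Byte 1: 0xCF = 11001111, payload 01111 (5 bits).
Byte 2: 0x8E = 10001110 (10xxxxxx ✓), payload 001110.
Concatenate: 01111001110 = 0x3CE (11 bits → U+03CE).

U+03CE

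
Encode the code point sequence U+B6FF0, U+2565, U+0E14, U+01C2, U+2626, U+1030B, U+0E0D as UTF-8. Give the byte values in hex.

F2 B6 BF B0 E2 95 A5 E0 B8 94 C7 82 E2 98 A6 F0 90 8C 8B E0 B8 8D

U+B6FF0: 4-byte form → F2 B6 BF B0.
U+2565: 3-byte form → E2 95 A5.
U+0E14: 3-byte form → E0 B8 94.
U+01C2: 2-byte form → C7 82.
U+2626: 3-byte form → E2 98 A6.
U+1030B: 4-byte form → F0 90 8C 8B.
U+0E0D: 3-byte form → E0 B8 8D.
Concatenated (22 bytes): F2 B6 BF B0 E2 95 A5 E0 B8 94 C7 82 E2 98 A6 F0 90 8C 8B E0 B8 8D.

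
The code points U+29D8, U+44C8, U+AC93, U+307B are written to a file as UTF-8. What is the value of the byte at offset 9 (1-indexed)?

0x93

1-indexed offset 9 is 0-indexed offset 8.
U+29D8 → 3-byte form E2 A7 98 at offsets 0–2.
U+44C8 → 3-byte form E4 93 88 at offsets 3–5.
U+AC93 → 3-byte form EA B2 93 at offsets 6–8.
Offset 8 falls in char 3's range; it's byte 3 of EA B2 93 = 0x93.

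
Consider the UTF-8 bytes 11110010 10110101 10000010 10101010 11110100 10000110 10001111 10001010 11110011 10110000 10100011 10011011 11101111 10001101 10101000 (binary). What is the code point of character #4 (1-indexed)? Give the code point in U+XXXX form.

U+F368

Offset 0: leading byte 0xF2 = 11110010 → 4-byte char #1 = F2 B5 82 AA.
Offset 4: leading byte 0xF4 = 11110100 → 4-byte char #2 = F4 86 8F 8A.
Offset 8: leading byte 0xF3 = 11110011 → 4-byte char #3 = F3 B0 A3 9B.
Offset 12: leading byte 0xEF = 11101111 → 3-byte char #4 = EF 8D A8.
Leading byte 0xEF = 11101111 matches 1110xxxx → 3-byte sequence.
Byte 1: 0xEF = 11101111, payload 1111 (4 bits).
Byte 2: 0x8D = 10001101 (10xxxxxx ✓), payload 001101.
Byte 3: 0xA8 = 10101000 (10xxxxxx ✓), payload 101000.
Concatenate: 1111001101101000 = 0xF368 (16 bits → U+F368).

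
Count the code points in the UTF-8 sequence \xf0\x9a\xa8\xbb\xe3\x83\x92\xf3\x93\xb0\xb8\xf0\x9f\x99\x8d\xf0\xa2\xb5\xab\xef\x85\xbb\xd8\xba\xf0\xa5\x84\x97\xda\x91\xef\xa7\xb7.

10

Byte at offset 0: 0xF0 = 11110000 → 4-byte char (#1). Advance 4.
Byte at offset 4: 0xE3 = 11100011 → 3-byte char (#2). Advance 3.
Byte at offset 7: 0xF3 = 11110011 → 4-byte char (#3). Advance 4.
Byte at offset 11: 0xF0 = 11110000 → 4-byte char (#4). Advance 4.
Byte at offset 15: 0xF0 = 11110000 → 4-byte char (#5). Advance 4.
Byte at offset 19: 0xEF = 11101111 → 3-byte char (#6). Advance 3.
Byte at offset 22: 0xD8 = 11011000 → 2-byte char (#7). Advance 2.
Byte at offset 24: 0xF0 = 11110000 → 4-byte char (#8). Advance 4.
Byte at offset 28: 0xDA = 11011010 → 2-byte char (#9). Advance 2.
Byte at offset 30: 0xEF = 11101111 → 3-byte char (#10). Advance 3.
Reached end at offset 33 after 10 code points.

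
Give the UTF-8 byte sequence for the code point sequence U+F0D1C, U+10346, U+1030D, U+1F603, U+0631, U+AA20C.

U+F0D1C: 4-byte form → F3 B0 B4 9C.
U+10346: 4-byte form → F0 90 8D 86.
U+1030D: 4-byte form → F0 90 8C 8D.
U+1F603: 4-byte form → F0 9F 98 83.
U+0631: 2-byte form → D8 B1.
U+AA20C: 4-byte form → F2 AA 88 8C.
Concatenated (22 bytes): F3 B0 B4 9C F0 90 8D 86 F0 90 8C 8D F0 9F 98 83 D8 B1 F2 AA 88 8C.

F3 B0 B4 9C F0 90 8D 86 F0 90 8C 8D F0 9F 98 83 D8 B1 F2 AA 88 8C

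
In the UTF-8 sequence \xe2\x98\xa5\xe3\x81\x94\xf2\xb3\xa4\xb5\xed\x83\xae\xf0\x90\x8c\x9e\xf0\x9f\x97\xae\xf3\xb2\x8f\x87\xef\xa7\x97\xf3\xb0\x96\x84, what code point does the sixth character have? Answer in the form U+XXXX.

Offset 0: leading byte 0xE2 = 11100010 → 3-byte char #1 = E2 98 A5.
Offset 3: leading byte 0xE3 = 11100011 → 3-byte char #2 = E3 81 94.
Offset 6: leading byte 0xF2 = 11110010 → 4-byte char #3 = F2 B3 A4 B5.
Offset 10: leading byte 0xED = 11101101 → 3-byte char #4 = ED 83 AE.
Offset 13: leading byte 0xF0 = 11110000 → 4-byte char #5 = F0 90 8C 9E.
Offset 17: leading byte 0xF0 = 11110000 → 4-byte char #6 = F0 9F 97 AE.
Leading byte 0xF0 = 11110000 matches 11110xxx → 4-byte sequence.
Byte 1: 0xF0 = 11110000, payload 000 (3 bits).
Byte 2: 0x9F = 10011111 (10xxxxxx ✓), payload 011111.
Byte 3: 0x97 = 10010111 (10xxxxxx ✓), payload 010111.
Byte 4: 0xAE = 10101110 (10xxxxxx ✓), payload 101110.
Concatenate: 000011111010111101110 = 0x1F5EE (21 bits → U+1F5EE).

U+1F5EE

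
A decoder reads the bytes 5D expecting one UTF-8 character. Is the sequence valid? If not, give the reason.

valid

Leading byte 0x5D = 01011101 → 1-byte form.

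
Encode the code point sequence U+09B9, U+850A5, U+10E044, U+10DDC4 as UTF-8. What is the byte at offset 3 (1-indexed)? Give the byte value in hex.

1-indexed offset 3 is 0-indexed offset 2.
U+09B9 → 3-byte form E0 A6 B9 at offsets 0–2.
Offset 2 falls in char 1's range; it's byte 3 of E0 A6 B9 = 0xB9.

0xB9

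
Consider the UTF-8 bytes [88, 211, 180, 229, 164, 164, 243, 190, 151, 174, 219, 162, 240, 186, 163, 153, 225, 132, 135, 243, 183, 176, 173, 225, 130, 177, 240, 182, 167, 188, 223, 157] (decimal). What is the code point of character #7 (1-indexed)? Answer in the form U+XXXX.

Offset 0: leading byte 0x58 = 01011000 → 1-byte char #1 = 58.
Offset 1: leading byte 0xD3 = 11010011 → 2-byte char #2 = D3 B4.
Offset 3: leading byte 0xE5 = 11100101 → 3-byte char #3 = E5 A4 A4.
Offset 6: leading byte 0xF3 = 11110011 → 4-byte char #4 = F3 BE 97 AE.
Offset 10: leading byte 0xDB = 11011011 → 2-byte char #5 = DB A2.
Offset 12: leading byte 0xF0 = 11110000 → 4-byte char #6 = F0 BA A3 99.
Offset 16: leading byte 0xE1 = 11100001 → 3-byte char #7 = E1 84 87.
Leading byte 0xE1 = 11100001 matches 1110xxxx → 3-byte sequence.
Byte 1: 0xE1 = 11100001, payload 0001 (4 bits).
Byte 2: 0x84 = 10000100 (10xxxxxx ✓), payload 000100.
Byte 3: 0x87 = 10000111 (10xxxxxx ✓), payload 000111.
Concatenate: 0001000100000111 = 0x1107 (16 bits → U+1107).

U+1107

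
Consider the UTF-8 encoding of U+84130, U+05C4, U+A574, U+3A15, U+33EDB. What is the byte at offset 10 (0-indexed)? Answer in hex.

0xA8

U+84130 → 4-byte form F2 84 84 B0 at offsets 0–3.
U+05C4 → 2-byte form D7 84 at offsets 4–5.
U+A574 → 3-byte form EA 95 B4 at offsets 6–8.
U+3A15 → 3-byte form E3 A8 95 at offsets 9–11.
Offset 10 falls in char 4's range; it's byte 2 of E3 A8 95 = 0xA8.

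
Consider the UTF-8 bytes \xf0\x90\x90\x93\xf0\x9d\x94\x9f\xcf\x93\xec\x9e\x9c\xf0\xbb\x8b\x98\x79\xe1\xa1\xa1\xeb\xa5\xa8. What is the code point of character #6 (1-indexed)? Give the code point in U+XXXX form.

Offset 0: leading byte 0xF0 = 11110000 → 4-byte char #1 = F0 90 90 93.
Offset 4: leading byte 0xF0 = 11110000 → 4-byte char #2 = F0 9D 94 9F.
Offset 8: leading byte 0xCF = 11001111 → 2-byte char #3 = CF 93.
Offset 10: leading byte 0xEC = 11101100 → 3-byte char #4 = EC 9E 9C.
Offset 13: leading byte 0xF0 = 11110000 → 4-byte char #5 = F0 BB 8B 98.
Offset 17: leading byte 0x79 = 01111001 → 1-byte char #6 = 79.
Leading byte 0x79 = 01111001 matches 0xxxxxxx → 1-byte sequence.
Byte 1: 0x79 = 01111001, payload 1111001 (7 bits).
Concatenate: 1111001 = 0x79 (7 bits → U+0079).

U+0079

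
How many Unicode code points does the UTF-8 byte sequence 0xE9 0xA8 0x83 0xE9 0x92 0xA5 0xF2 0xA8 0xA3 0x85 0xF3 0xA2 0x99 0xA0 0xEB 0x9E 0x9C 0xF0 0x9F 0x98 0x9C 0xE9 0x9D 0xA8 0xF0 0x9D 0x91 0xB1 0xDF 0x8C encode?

Byte at offset 0: 0xE9 = 11101001 → 3-byte char (#1). Advance 3.
Byte at offset 3: 0xE9 = 11101001 → 3-byte char (#2). Advance 3.
Byte at offset 6: 0xF2 = 11110010 → 4-byte char (#3). Advance 4.
Byte at offset 10: 0xF3 = 11110011 → 4-byte char (#4). Advance 4.
Byte at offset 14: 0xEB = 11101011 → 3-byte char (#5). Advance 3.
Byte at offset 17: 0xF0 = 11110000 → 4-byte char (#6). Advance 4.
Byte at offset 21: 0xE9 = 11101001 → 3-byte char (#7). Advance 3.
Byte at offset 24: 0xF0 = 11110000 → 4-byte char (#8). Advance 4.
Byte at offset 28: 0xDF = 11011111 → 2-byte char (#9). Advance 2.
Reached end at offset 30 after 9 code points.

9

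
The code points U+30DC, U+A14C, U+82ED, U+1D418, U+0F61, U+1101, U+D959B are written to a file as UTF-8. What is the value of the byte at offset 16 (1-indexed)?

1-indexed offset 16 is 0-indexed offset 15.
U+30DC → 3-byte form E3 83 9C at offsets 0–2.
U+A14C → 3-byte form EA 85 8C at offsets 3–5.
U+82ED → 3-byte form E8 8B AD at offsets 6–8.
U+1D418 → 4-byte form F0 9D 90 98 at offsets 9–12.
U+0F61 → 3-byte form E0 BD A1 at offsets 13–15.
Offset 15 falls in char 5's range; it's byte 3 of E0 BD A1 = 0xA1.

0xA1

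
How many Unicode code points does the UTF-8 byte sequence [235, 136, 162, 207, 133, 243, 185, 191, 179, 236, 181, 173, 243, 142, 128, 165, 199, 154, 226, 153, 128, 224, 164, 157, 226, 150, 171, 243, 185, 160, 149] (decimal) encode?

10

Byte at offset 0: 0xEB = 11101011 → 3-byte char (#1). Advance 3.
Byte at offset 3: 0xCF = 11001111 → 2-byte char (#2). Advance 2.
Byte at offset 5: 0xF3 = 11110011 → 4-byte char (#3). Advance 4.
Byte at offset 9: 0xEC = 11101100 → 3-byte char (#4). Advance 3.
Byte at offset 12: 0xF3 = 11110011 → 4-byte char (#5). Advance 4.
Byte at offset 16: 0xC7 = 11000111 → 2-byte char (#6). Advance 2.
Byte at offset 18: 0xE2 = 11100010 → 3-byte char (#7). Advance 3.
Byte at offset 21: 0xE0 = 11100000 → 3-byte char (#8). Advance 3.
Byte at offset 24: 0xE2 = 11100010 → 3-byte char (#9). Advance 3.
Byte at offset 27: 0xF3 = 11110011 → 4-byte char (#10). Advance 4.
Reached end at offset 31 after 10 code points.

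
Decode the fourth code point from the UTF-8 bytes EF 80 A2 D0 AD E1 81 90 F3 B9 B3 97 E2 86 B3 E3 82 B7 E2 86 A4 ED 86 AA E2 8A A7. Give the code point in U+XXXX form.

Offset 0: leading byte 0xEF = 11101111 → 3-byte char #1 = EF 80 A2.
Offset 3: leading byte 0xD0 = 11010000 → 2-byte char #2 = D0 AD.
Offset 5: leading byte 0xE1 = 11100001 → 3-byte char #3 = E1 81 90.
Offset 8: leading byte 0xF3 = 11110011 → 4-byte char #4 = F3 B9 B3 97.
Leading byte 0xF3 = 11110011 matches 11110xxx → 4-byte sequence.
Byte 1: 0xF3 = 11110011, payload 011 (3 bits).
Byte 2: 0xB9 = 10111001 (10xxxxxx ✓), payload 111001.
Byte 3: 0xB3 = 10110011 (10xxxxxx ✓), payload 110011.
Byte 4: 0x97 = 10010111 (10xxxxxx ✓), payload 010111.
Concatenate: 011111001110011010111 = 0xF9CD7 (21 bits → U+F9CD7).

U+F9CD7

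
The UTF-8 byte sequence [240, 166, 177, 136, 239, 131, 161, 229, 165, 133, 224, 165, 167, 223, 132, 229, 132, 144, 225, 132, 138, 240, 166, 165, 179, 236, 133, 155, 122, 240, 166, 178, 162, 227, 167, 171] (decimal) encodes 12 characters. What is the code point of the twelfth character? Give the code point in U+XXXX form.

Offset 0: leading byte 0xF0 = 11110000 → 4-byte char #1 = F0 A6 B1 88.
Offset 4: leading byte 0xEF = 11101111 → 3-byte char #2 = EF 83 A1.
Offset 7: leading byte 0xE5 = 11100101 → 3-byte char #3 = E5 A5 85.
Offset 10: leading byte 0xE0 = 11100000 → 3-byte char #4 = E0 A5 A7.
Offset 13: leading byte 0xDF = 11011111 → 2-byte char #5 = DF 84.
Offset 15: leading byte 0xE5 = 11100101 → 3-byte char #6 = E5 84 90.
Offset 18: leading byte 0xE1 = 11100001 → 3-byte char #7 = E1 84 8A.
Offset 21: leading byte 0xF0 = 11110000 → 4-byte char #8 = F0 A6 A5 B3.
Offset 25: leading byte 0xEC = 11101100 → 3-byte char #9 = EC 85 9B.
Offset 28: leading byte 0x7A = 01111010 → 1-byte char #10 = 7A.
Offset 29: leading byte 0xF0 = 11110000 → 4-byte char #11 = F0 A6 B2 A2.
Offset 33: leading byte 0xE3 = 11100011 → 3-byte char #12 = E3 A7 AB.
Leading byte 0xE3 = 11100011 matches 1110xxxx → 3-byte sequence.
Byte 1: 0xE3 = 11100011, payload 0011 (4 bits).
Byte 2: 0xA7 = 10100111 (10xxxxxx ✓), payload 100111.
Byte 3: 0xAB = 10101011 (10xxxxxx ✓), payload 101011.
Concatenate: 0011100111101011 = 0x39EB (16 bits → U+39EB).

U+39EB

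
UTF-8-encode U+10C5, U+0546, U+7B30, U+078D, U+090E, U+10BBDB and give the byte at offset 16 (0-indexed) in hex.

0x9B

U+10C5 → 3-byte form E1 83 85 at offsets 0–2.
U+0546 → 2-byte form D5 86 at offsets 3–4.
U+7B30 → 3-byte form E7 AC B0 at offsets 5–7.
U+078D → 2-byte form DE 8D at offsets 8–9.
U+090E → 3-byte form E0 A4 8E at offsets 10–12.
U+10BBDB → 4-byte form F4 8B AF 9B at offsets 13–16.
Offset 16 falls in char 6's range; it's byte 4 of F4 8B AF 9B = 0x9B.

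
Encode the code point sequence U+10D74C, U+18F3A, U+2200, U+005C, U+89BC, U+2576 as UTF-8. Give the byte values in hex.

F4 8D 9D 8C F0 98 BC BA E2 88 80 5C E8 A6 BC E2 95 B6

U+10D74C: 4-byte form → F4 8D 9D 8C.
U+18F3A: 4-byte form → F0 98 BC BA.
U+2200: 3-byte form → E2 88 80.
U+005C: 1-byte form → 5C.
U+89BC: 3-byte form → E8 A6 BC.
U+2576: 3-byte form → E2 95 B6.
Concatenated (18 bytes): F4 8D 9D 8C F0 98 BC BA E2 88 80 5C E8 A6 BC E2 95 B6.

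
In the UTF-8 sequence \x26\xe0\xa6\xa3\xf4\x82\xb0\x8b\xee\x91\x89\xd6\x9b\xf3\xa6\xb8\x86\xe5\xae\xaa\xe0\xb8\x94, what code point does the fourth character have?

U+E449

Offset 0: leading byte 0x26 = 00100110 → 1-byte char #1 = 26.
Offset 1: leading byte 0xE0 = 11100000 → 3-byte char #2 = E0 A6 A3.
Offset 4: leading byte 0xF4 = 11110100 → 4-byte char #3 = F4 82 B0 8B.
Offset 8: leading byte 0xEE = 11101110 → 3-byte char #4 = EE 91 89.
Leading byte 0xEE = 11101110 matches 1110xxxx → 3-byte sequence.
Byte 1: 0xEE = 11101110, payload 1110 (4 bits).
Byte 2: 0x91 = 10010001 (10xxxxxx ✓), payload 010001.
Byte 3: 0x89 = 10001001 (10xxxxxx ✓), payload 001001.
Concatenate: 1110010001001001 = 0xE449 (16 bits → U+E449).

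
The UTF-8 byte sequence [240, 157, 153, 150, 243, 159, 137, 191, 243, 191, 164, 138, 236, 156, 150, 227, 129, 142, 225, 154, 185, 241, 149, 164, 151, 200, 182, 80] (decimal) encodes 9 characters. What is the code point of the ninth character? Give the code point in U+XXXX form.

Offset 0: leading byte 0xF0 = 11110000 → 4-byte char #1 = F0 9D 99 96.
Offset 4: leading byte 0xF3 = 11110011 → 4-byte char #2 = F3 9F 89 BF.
Offset 8: leading byte 0xF3 = 11110011 → 4-byte char #3 = F3 BF A4 8A.
Offset 12: leading byte 0xEC = 11101100 → 3-byte char #4 = EC 9C 96.
Offset 15: leading byte 0xE3 = 11100011 → 3-byte char #5 = E3 81 8E.
Offset 18: leading byte 0xE1 = 11100001 → 3-byte char #6 = E1 9A B9.
Offset 21: leading byte 0xF1 = 11110001 → 4-byte char #7 = F1 95 A4 97.
Offset 25: leading byte 0xC8 = 11001000 → 2-byte char #8 = C8 B6.
Offset 27: leading byte 0x50 = 01010000 → 1-byte char #9 = 50.
Leading byte 0x50 = 01010000 matches 0xxxxxxx → 1-byte sequence.
Byte 1: 0x50 = 01010000, payload 1010000 (7 bits).
Concatenate: 1010000 = 0x50 (7 bits → U+0050).

U+0050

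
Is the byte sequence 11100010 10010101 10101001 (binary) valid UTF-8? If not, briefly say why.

valid

Leading byte 0xE2 = 11100010 → 3-byte form.
Continuation bytes 0x95=10010101, 0xA9=10101001 all match 10xxxxxx.
Decoded value 0x2569 is ≥ 0x800 (shortest form) and not a surrogate.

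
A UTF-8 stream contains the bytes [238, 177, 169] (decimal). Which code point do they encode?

Leading byte 0xEE = 11101110 matches 1110xxxx → 3-byte sequence.
Byte 1: 0xEE = 11101110, payload 1110 (4 bits).
Byte 2: 0xB1 = 10110001 (10xxxxxx ✓), payload 110001.
Byte 3: 0xA9 = 10101001 (10xxxxxx ✓), payload 101001.
Concatenate: 1110110001101001 = 0xEC69 (16 bits → U+EC69).

U+EC69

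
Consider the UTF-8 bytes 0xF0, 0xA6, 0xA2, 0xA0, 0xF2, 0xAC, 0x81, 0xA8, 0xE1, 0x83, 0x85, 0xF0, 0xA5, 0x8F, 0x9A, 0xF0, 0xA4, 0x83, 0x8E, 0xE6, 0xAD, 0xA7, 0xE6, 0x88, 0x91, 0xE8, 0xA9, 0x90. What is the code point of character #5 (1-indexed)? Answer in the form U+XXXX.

U+240CE

Offset 0: leading byte 0xF0 = 11110000 → 4-byte char #1 = F0 A6 A2 A0.
Offset 4: leading byte 0xF2 = 11110010 → 4-byte char #2 = F2 AC 81 A8.
Offset 8: leading byte 0xE1 = 11100001 → 3-byte char #3 = E1 83 85.
Offset 11: leading byte 0xF0 = 11110000 → 4-byte char #4 = F0 A5 8F 9A.
Offset 15: leading byte 0xF0 = 11110000 → 4-byte char #5 = F0 A4 83 8E.
Leading byte 0xF0 = 11110000 matches 11110xxx → 4-byte sequence.
Byte 1: 0xF0 = 11110000, payload 000 (3 bits).
Byte 2: 0xA4 = 10100100 (10xxxxxx ✓), payload 100100.
Byte 3: 0x83 = 10000011 (10xxxxxx ✓), payload 000011.
Byte 4: 0x8E = 10001110 (10xxxxxx ✓), payload 001110.
Concatenate: 000100100000011001110 = 0x240CE (21 bits → U+240CE).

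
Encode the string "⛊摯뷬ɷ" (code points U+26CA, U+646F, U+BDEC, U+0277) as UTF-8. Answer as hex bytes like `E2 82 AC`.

U+26CA: 3-byte form → E2 9B 8A.
U+646F: 3-byte form → E6 91 AF.
U+BDEC: 3-byte form → EB B7 AC.
U+0277: 2-byte form → C9 B7.
Concatenated (11 bytes): E2 9B 8A E6 91 AF EB B7 AC C9 B7.

E2 9B 8A E6 91 AF EB B7 AC C9 B7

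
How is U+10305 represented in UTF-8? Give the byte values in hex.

F0 90 8C 85

U+10305 = 0x10305 = 66309 decimal. In range U+10000–U+10FFFF → 4-byte form: 11110xxx 10xxxxxx 10xxxxxx 10xxxxxx.
Binary (21 bits): 000010000001100000101.
Split 3+6+6+6: 000 | 010000 | 001100 | 000101.
Byte 1: 11110000 = 0xF0.
Byte 2: 10010000 = 0x90.
Byte 3: 10001100 = 0x8C.
Byte 4: 10000101 = 0x85.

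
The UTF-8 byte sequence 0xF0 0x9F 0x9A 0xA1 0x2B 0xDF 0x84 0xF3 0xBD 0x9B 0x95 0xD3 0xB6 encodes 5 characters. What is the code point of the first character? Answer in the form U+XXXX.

U+1F6A1

Offset 0: leading byte 0xF0 = 11110000 → 4-byte char #1 = F0 9F 9A A1.
Leading byte 0xF0 = 11110000 matches 11110xxx → 4-byte sequence.
Byte 1: 0xF0 = 11110000, payload 000 (3 bits).
Byte 2: 0x9F = 10011111 (10xxxxxx ✓), payload 011111.
Byte 3: 0x9A = 10011010 (10xxxxxx ✓), payload 011010.
Byte 4: 0xA1 = 10100001 (10xxxxxx ✓), payload 100001.
Concatenate: 000011111011010100001 = 0x1F6A1 (21 bits → U+1F6A1).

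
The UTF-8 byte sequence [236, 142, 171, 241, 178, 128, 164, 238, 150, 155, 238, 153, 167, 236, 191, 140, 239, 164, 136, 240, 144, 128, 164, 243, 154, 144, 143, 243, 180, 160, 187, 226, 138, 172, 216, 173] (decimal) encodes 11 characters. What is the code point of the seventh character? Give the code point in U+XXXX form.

Offset 0: leading byte 0xEC = 11101100 → 3-byte char #1 = EC 8E AB.
Offset 3: leading byte 0xF1 = 11110001 → 4-byte char #2 = F1 B2 80 A4.
Offset 7: leading byte 0xEE = 11101110 → 3-byte char #3 = EE 96 9B.
Offset 10: leading byte 0xEE = 11101110 → 3-byte char #4 = EE 99 A7.
Offset 13: leading byte 0xEC = 11101100 → 3-byte char #5 = EC BF 8C.
Offset 16: leading byte 0xEF = 11101111 → 3-byte char #6 = EF A4 88.
Offset 19: leading byte 0xF0 = 11110000 → 4-byte char #7 = F0 90 80 A4.
Leading byte 0xF0 = 11110000 matches 11110xxx → 4-byte sequence.
Byte 1: 0xF0 = 11110000, payload 000 (3 bits).
Byte 2: 0x90 = 10010000 (10xxxxxx ✓), payload 010000.
Byte 3: 0x80 = 10000000 (10xxxxxx ✓), payload 000000.
Byte 4: 0xA4 = 10100100 (10xxxxxx ✓), payload 100100.
Concatenate: 000010000000000100100 = 0x10024 (21 bits → U+10024).

U+10024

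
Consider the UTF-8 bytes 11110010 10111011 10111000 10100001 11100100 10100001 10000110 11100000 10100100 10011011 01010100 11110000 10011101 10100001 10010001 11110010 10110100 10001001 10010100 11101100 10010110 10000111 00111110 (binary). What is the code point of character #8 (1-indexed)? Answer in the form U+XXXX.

U+003E

Offset 0: leading byte 0xF2 = 11110010 → 4-byte char #1 = F2 BB B8 A1.
Offset 4: leading byte 0xE4 = 11100100 → 3-byte char #2 = E4 A1 86.
Offset 7: leading byte 0xE0 = 11100000 → 3-byte char #3 = E0 A4 9B.
Offset 10: leading byte 0x54 = 01010100 → 1-byte char #4 = 54.
Offset 11: leading byte 0xF0 = 11110000 → 4-byte char #5 = F0 9D A1 91.
Offset 15: leading byte 0xF2 = 11110010 → 4-byte char #6 = F2 B4 89 94.
Offset 19: leading byte 0xEC = 11101100 → 3-byte char #7 = EC 96 87.
Offset 22: leading byte 0x3E = 00111110 → 1-byte char #8 = 3E.
Leading byte 0x3E = 00111110 matches 0xxxxxxx → 1-byte sequence.
Byte 1: 0x3E = 00111110, payload 0111110 (7 bits).
Concatenate: 0111110 = 0x3E (7 bits → U+003E).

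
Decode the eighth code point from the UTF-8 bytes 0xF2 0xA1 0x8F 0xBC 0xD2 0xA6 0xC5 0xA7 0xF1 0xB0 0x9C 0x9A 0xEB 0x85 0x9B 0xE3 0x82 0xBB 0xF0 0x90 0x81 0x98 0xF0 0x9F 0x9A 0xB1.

U+1F6B1

Offset 0: leading byte 0xF2 = 11110010 → 4-byte char #1 = F2 A1 8F BC.
Offset 4: leading byte 0xD2 = 11010010 → 2-byte char #2 = D2 A6.
Offset 6: leading byte 0xC5 = 11000101 → 2-byte char #3 = C5 A7.
Offset 8: leading byte 0xF1 = 11110001 → 4-byte char #4 = F1 B0 9C 9A.
Offset 12: leading byte 0xEB = 11101011 → 3-byte char #5 = EB 85 9B.
Offset 15: leading byte 0xE3 = 11100011 → 3-byte char #6 = E3 82 BB.
Offset 18: leading byte 0xF0 = 11110000 → 4-byte char #7 = F0 90 81 98.
Offset 22: leading byte 0xF0 = 11110000 → 4-byte char #8 = F0 9F 9A B1.
Leading byte 0xF0 = 11110000 matches 11110xxx → 4-byte sequence.
Byte 1: 0xF0 = 11110000, payload 000 (3 bits).
Byte 2: 0x9F = 10011111 (10xxxxxx ✓), payload 011111.
Byte 3: 0x9A = 10011010 (10xxxxxx ✓), payload 011010.
Byte 4: 0xB1 = 10110001 (10xxxxxx ✓), payload 110001.
Concatenate: 000011111011010110001 = 0x1F6B1 (21 bits → U+1F6B1).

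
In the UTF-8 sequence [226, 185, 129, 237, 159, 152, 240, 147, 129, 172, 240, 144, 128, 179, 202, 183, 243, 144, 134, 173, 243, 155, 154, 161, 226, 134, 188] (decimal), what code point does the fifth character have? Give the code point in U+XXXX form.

U+02B7

Offset 0: leading byte 0xE2 = 11100010 → 3-byte char #1 = E2 B9 81.
Offset 3: leading byte 0xED = 11101101 → 3-byte char #2 = ED 9F 98.
Offset 6: leading byte 0xF0 = 11110000 → 4-byte char #3 = F0 93 81 AC.
Offset 10: leading byte 0xF0 = 11110000 → 4-byte char #4 = F0 90 80 B3.
Offset 14: leading byte 0xCA = 11001010 → 2-byte char #5 = CA B7.
Leading byte 0xCA = 11001010 matches 110xxxxx → 2-byte sequence.
Byte 1: 0xCA = 11001010, payload 01010 (5 bits).
Byte 2: 0xB7 = 10110111 (10xxxxxx ✓), payload 110111.
Concatenate: 01010110111 = 0x2B7 (11 bits → U+02B7).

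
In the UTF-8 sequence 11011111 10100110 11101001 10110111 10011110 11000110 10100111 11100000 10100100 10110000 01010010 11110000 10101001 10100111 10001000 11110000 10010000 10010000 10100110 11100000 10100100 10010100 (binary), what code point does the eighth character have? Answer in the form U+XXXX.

U+0914

Offset 0: leading byte 0xDF = 11011111 → 2-byte char #1 = DF A6.
Offset 2: leading byte 0xE9 = 11101001 → 3-byte char #2 = E9 B7 9E.
Offset 5: leading byte 0xC6 = 11000110 → 2-byte char #3 = C6 A7.
Offset 7: leading byte 0xE0 = 11100000 → 3-byte char #4 = E0 A4 B0.
Offset 10: leading byte 0x52 = 01010010 → 1-byte char #5 = 52.
Offset 11: leading byte 0xF0 = 11110000 → 4-byte char #6 = F0 A9 A7 88.
Offset 15: leading byte 0xF0 = 11110000 → 4-byte char #7 = F0 90 90 A6.
Offset 19: leading byte 0xE0 = 11100000 → 3-byte char #8 = E0 A4 94.
Leading byte 0xE0 = 11100000 matches 1110xxxx → 3-byte sequence.
Byte 1: 0xE0 = 11100000, payload 0000 (4 bits).
Byte 2: 0xA4 = 10100100 (10xxxxxx ✓), payload 100100.
Byte 3: 0x94 = 10010100 (10xxxxxx ✓), payload 010100.
Concatenate: 0000100100010100 = 0x914 (16 bits → U+0914).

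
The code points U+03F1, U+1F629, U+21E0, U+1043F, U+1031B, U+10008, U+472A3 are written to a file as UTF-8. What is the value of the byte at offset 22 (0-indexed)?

U+03F1 → 2-byte form CF B1 at offsets 0–1.
U+1F629 → 4-byte form F0 9F 98 A9 at offsets 2–5.
U+21E0 → 3-byte form E2 87 A0 at offsets 6–8.
U+1043F → 4-byte form F0 90 90 BF at offsets 9–12.
U+1031B → 4-byte form F0 90 8C 9B at offsets 13–16.
U+10008 → 4-byte form F0 90 80 88 at offsets 17–20.
U+472A3 → 4-byte form F1 87 8A A3 at offsets 21–24.
Offset 22 falls in char 7's range; it's byte 2 of F1 87 8A A3 = 0x87.

0x87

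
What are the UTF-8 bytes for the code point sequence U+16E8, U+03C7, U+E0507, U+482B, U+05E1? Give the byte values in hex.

E1 9B A8 CF 87 F3 A0 94 87 E4 A0 AB D7 A1

U+16E8: 3-byte form → E1 9B A8.
U+03C7: 2-byte form → CF 87.
U+E0507: 4-byte form → F3 A0 94 87.
U+482B: 3-byte form → E4 A0 AB.
U+05E1: 2-byte form → D7 A1.
Concatenated (14 bytes): E1 9B A8 CF 87 F3 A0 94 87 E4 A0 AB D7 A1.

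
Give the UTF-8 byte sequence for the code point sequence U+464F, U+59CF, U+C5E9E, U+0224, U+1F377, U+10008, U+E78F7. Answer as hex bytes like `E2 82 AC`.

E4 99 8F E5 A7 8F F3 85 BA 9E C8 A4 F0 9F 8D B7 F0 90 80 88 F3 A7 A3 B7

U+464F: 3-byte form → E4 99 8F.
U+59CF: 3-byte form → E5 A7 8F.
U+C5E9E: 4-byte form → F3 85 BA 9E.
U+0224: 2-byte form → C8 A4.
U+1F377: 4-byte form → F0 9F 8D B7.
U+10008: 4-byte form → F0 90 80 88.
U+E78F7: 4-byte form → F3 A7 A3 B7.
Concatenated (24 bytes): E4 99 8F E5 A7 8F F3 85 BA 9E C8 A4 F0 9F 8D B7 F0 90 80 88 F3 A7 A3 B7.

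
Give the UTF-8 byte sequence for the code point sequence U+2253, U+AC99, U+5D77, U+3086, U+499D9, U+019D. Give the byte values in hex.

E2 89 93 EA B2 99 E5 B5 B7 E3 82 86 F1 89 A7 99 C6 9D

U+2253: 3-byte form → E2 89 93.
U+AC99: 3-byte form → EA B2 99.
U+5D77: 3-byte form → E5 B5 B7.
U+3086: 3-byte form → E3 82 86.
U+499D9: 4-byte form → F1 89 A7 99.
U+019D: 2-byte form → C6 9D.
Concatenated (18 bytes): E2 89 93 EA B2 99 E5 B5 B7 E3 82 86 F1 89 A7 99 C6 9D.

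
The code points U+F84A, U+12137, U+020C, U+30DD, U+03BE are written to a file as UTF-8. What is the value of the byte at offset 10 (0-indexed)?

0x83

U+F84A → 3-byte form EF A1 8A at offsets 0–2.
U+12137 → 4-byte form F0 92 84 B7 at offsets 3–6.
U+020C → 2-byte form C8 8C at offsets 7–8.
U+30DD → 3-byte form E3 83 9D at offsets 9–11.
Offset 10 falls in char 4's range; it's byte 2 of E3 83 9D = 0x83.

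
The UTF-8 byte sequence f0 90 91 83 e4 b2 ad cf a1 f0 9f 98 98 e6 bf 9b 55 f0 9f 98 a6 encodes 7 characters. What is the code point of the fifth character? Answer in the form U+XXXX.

Offset 0: leading byte 0xF0 = 11110000 → 4-byte char #1 = F0 90 91 83.
Offset 4: leading byte 0xE4 = 11100100 → 3-byte char #2 = E4 B2 AD.
Offset 7: leading byte 0xCF = 11001111 → 2-byte char #3 = CF A1.
Offset 9: leading byte 0xF0 = 11110000 → 4-byte char #4 = F0 9F 98 98.
Offset 13: leading byte 0xE6 = 11100110 → 3-byte char #5 = E6 BF 9B.
Leading byte 0xE6 = 11100110 matches 1110xxxx → 3-byte sequence.
Byte 1: 0xE6 = 11100110, payload 0110 (4 bits).
Byte 2: 0xBF = 10111111 (10xxxxxx ✓), payload 111111.
Byte 3: 0x9B = 10011011 (10xxxxxx ✓), payload 011011.
Concatenate: 0110111111011011 = 0x6FDB (16 bits → U+6FDB).

U+6FDB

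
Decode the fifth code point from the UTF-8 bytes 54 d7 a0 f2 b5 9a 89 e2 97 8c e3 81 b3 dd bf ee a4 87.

Offset 0: leading byte 0x54 = 01010100 → 1-byte char #1 = 54.
Offset 1: leading byte 0xD7 = 11010111 → 2-byte char #2 = D7 A0.
Offset 3: leading byte 0xF2 = 11110010 → 4-byte char #3 = F2 B5 9A 89.
Offset 7: leading byte 0xE2 = 11100010 → 3-byte char #4 = E2 97 8C.
Offset 10: leading byte 0xE3 = 11100011 → 3-byte char #5 = E3 81 B3.
Leading byte 0xE3 = 11100011 matches 1110xxxx → 3-byte sequence.
Byte 1: 0xE3 = 11100011, payload 0011 (4 bits).
Byte 2: 0x81 = 10000001 (10xxxxxx ✓), payload 000001.
Byte 3: 0xB3 = 10110011 (10xxxxxx ✓), payload 110011.
Concatenate: 0011000001110011 = 0x3073 (16 bits → U+3073).

U+3073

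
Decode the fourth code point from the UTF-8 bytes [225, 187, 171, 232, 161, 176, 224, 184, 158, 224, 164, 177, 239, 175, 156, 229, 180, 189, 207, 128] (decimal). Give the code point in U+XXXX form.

Offset 0: leading byte 0xE1 = 11100001 → 3-byte char #1 = E1 BB AB.
Offset 3: leading byte 0xE8 = 11101000 → 3-byte char #2 = E8 A1 B0.
Offset 6: leading byte 0xE0 = 11100000 → 3-byte char #3 = E0 B8 9E.
Offset 9: leading byte 0xE0 = 11100000 → 3-byte char #4 = E0 A4 B1.
Leading byte 0xE0 = 11100000 matches 1110xxxx → 3-byte sequence.
Byte 1: 0xE0 = 11100000, payload 0000 (4 bits).
Byte 2: 0xA4 = 10100100 (10xxxxxx ✓), payload 100100.
Byte 3: 0xB1 = 10110001 (10xxxxxx ✓), payload 110001.
Concatenate: 0000100100110001 = 0x931 (16 bits → U+0931).

U+0931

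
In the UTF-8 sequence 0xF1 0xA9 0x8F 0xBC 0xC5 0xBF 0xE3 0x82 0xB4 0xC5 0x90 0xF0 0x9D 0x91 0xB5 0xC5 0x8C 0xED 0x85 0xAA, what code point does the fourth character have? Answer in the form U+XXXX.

Offset 0: leading byte 0xF1 = 11110001 → 4-byte char #1 = F1 A9 8F BC.
Offset 4: leading byte 0xC5 = 11000101 → 2-byte char #2 = C5 BF.
Offset 6: leading byte 0xE3 = 11100011 → 3-byte char #3 = E3 82 B4.
Offset 9: leading byte 0xC5 = 11000101 → 2-byte char #4 = C5 90.
Leading byte 0xC5 = 11000101 matches 110xxxxx → 2-byte sequence.
Byte 1: 0xC5 = 11000101, payload 00101 (5 bits).
Byte 2: 0x90 = 10010000 (10xxxxxx ✓), payload 010000.
Concatenate: 00101010000 = 0x150 (11 bits → U+0150).

U+0150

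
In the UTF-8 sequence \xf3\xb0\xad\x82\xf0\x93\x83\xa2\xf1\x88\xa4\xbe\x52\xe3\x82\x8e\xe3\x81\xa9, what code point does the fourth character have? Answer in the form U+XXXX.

U+0052

Offset 0: leading byte 0xF3 = 11110011 → 4-byte char #1 = F3 B0 AD 82.
Offset 4: leading byte 0xF0 = 11110000 → 4-byte char #2 = F0 93 83 A2.
Offset 8: leading byte 0xF1 = 11110001 → 4-byte char #3 = F1 88 A4 BE.
Offset 12: leading byte 0x52 = 01010010 → 1-byte char #4 = 52.
Leading byte 0x52 = 01010010 matches 0xxxxxxx → 1-byte sequence.
Byte 1: 0x52 = 01010010, payload 1010010 (7 bits).
Concatenate: 1010010 = 0x52 (7 bits → U+0052).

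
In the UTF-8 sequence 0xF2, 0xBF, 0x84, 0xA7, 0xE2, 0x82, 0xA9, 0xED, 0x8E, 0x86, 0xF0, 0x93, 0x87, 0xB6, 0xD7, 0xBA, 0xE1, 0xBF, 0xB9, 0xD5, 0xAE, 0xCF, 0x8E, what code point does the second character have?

U+20A9

Offset 0: leading byte 0xF2 = 11110010 → 4-byte char #1 = F2 BF 84 A7.
Offset 4: leading byte 0xE2 = 11100010 → 3-byte char #2 = E2 82 A9.
Leading byte 0xE2 = 11100010 matches 1110xxxx → 3-byte sequence.
Byte 1: 0xE2 = 11100010, payload 0010 (4 bits).
Byte 2: 0x82 = 10000010 (10xxxxxx ✓), payload 000010.
Byte 3: 0xA9 = 10101001 (10xxxxxx ✓), payload 101001.
Concatenate: 0010000010101001 = 0x20A9 (16 bits → U+20A9).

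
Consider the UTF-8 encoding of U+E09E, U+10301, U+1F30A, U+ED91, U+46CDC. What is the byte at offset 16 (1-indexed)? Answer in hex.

0x86

1-indexed offset 16 is 0-indexed offset 15.
U+E09E → 3-byte form EE 82 9E at offsets 0–2.
U+10301 → 4-byte form F0 90 8C 81 at offsets 3–6.
U+1F30A → 4-byte form F0 9F 8C 8A at offsets 7–10.
U+ED91 → 3-byte form EE B6 91 at offsets 11–13.
U+46CDC → 4-byte form F1 86 B3 9C at offsets 14–17.
Offset 15 falls in char 5's range; it's byte 2 of F1 86 B3 9C = 0x86.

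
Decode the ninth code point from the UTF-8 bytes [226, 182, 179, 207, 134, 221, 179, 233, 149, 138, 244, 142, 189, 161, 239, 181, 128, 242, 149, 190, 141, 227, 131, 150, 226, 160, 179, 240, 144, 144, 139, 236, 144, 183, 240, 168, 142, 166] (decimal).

Offset 0: leading byte 0xE2 = 11100010 → 3-byte char #1 = E2 B6 B3.
Offset 3: leading byte 0xCF = 11001111 → 2-byte char #2 = CF 86.
Offset 5: leading byte 0xDD = 11011101 → 2-byte char #3 = DD B3.
Offset 7: leading byte 0xE9 = 11101001 → 3-byte char #4 = E9 95 8A.
Offset 10: leading byte 0xF4 = 11110100 → 4-byte char #5 = F4 8E BD A1.
Offset 14: leading byte 0xEF = 11101111 → 3-byte char #6 = EF B5 80.
Offset 17: leading byte 0xF2 = 11110010 → 4-byte char #7 = F2 95 BE 8D.
Offset 21: leading byte 0xE3 = 11100011 → 3-byte char #8 = E3 83 96.
Offset 24: leading byte 0xE2 = 11100010 → 3-byte char #9 = E2 A0 B3.
Leading byte 0xE2 = 11100010 matches 1110xxxx → 3-byte sequence.
Byte 1: 0xE2 = 11100010, payload 0010 (4 bits).
Byte 2: 0xA0 = 10100000 (10xxxxxx ✓), payload 100000.
Byte 3: 0xB3 = 10110011 (10xxxxxx ✓), payload 110011.
Concatenate: 0010100000110011 = 0x2833 (16 bits → U+2833).

U+2833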